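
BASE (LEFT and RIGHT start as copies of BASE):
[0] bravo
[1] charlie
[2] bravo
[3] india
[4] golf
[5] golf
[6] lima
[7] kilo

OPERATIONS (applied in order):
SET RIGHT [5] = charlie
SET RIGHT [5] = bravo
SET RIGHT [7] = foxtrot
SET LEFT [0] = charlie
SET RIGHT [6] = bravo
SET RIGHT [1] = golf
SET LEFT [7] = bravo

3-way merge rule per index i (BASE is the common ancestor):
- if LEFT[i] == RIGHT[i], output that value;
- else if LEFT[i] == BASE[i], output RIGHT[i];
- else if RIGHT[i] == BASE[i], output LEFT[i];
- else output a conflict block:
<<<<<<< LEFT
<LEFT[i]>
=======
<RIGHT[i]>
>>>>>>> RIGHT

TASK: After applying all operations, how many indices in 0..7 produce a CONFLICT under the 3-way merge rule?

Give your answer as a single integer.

Answer: 1

Derivation:
Final LEFT:  [charlie, charlie, bravo, india, golf, golf, lima, bravo]
Final RIGHT: [bravo, golf, bravo, india, golf, bravo, bravo, foxtrot]
i=0: L=charlie, R=bravo=BASE -> take LEFT -> charlie
i=1: L=charlie=BASE, R=golf -> take RIGHT -> golf
i=2: L=bravo R=bravo -> agree -> bravo
i=3: L=india R=india -> agree -> india
i=4: L=golf R=golf -> agree -> golf
i=5: L=golf=BASE, R=bravo -> take RIGHT -> bravo
i=6: L=lima=BASE, R=bravo -> take RIGHT -> bravo
i=7: BASE=kilo L=bravo R=foxtrot all differ -> CONFLICT
Conflict count: 1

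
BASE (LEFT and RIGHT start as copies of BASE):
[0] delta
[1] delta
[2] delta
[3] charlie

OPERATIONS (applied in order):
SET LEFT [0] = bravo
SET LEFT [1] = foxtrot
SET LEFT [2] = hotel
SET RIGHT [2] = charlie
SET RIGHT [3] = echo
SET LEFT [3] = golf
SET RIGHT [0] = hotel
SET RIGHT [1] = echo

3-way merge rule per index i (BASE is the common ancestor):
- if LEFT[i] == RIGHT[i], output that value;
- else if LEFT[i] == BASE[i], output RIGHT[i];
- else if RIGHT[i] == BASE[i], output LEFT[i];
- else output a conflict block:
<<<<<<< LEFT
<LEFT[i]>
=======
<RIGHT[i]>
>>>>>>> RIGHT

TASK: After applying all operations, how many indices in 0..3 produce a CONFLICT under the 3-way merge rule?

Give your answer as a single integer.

Answer: 4

Derivation:
Final LEFT:  [bravo, foxtrot, hotel, golf]
Final RIGHT: [hotel, echo, charlie, echo]
i=0: BASE=delta L=bravo R=hotel all differ -> CONFLICT
i=1: BASE=delta L=foxtrot R=echo all differ -> CONFLICT
i=2: BASE=delta L=hotel R=charlie all differ -> CONFLICT
i=3: BASE=charlie L=golf R=echo all differ -> CONFLICT
Conflict count: 4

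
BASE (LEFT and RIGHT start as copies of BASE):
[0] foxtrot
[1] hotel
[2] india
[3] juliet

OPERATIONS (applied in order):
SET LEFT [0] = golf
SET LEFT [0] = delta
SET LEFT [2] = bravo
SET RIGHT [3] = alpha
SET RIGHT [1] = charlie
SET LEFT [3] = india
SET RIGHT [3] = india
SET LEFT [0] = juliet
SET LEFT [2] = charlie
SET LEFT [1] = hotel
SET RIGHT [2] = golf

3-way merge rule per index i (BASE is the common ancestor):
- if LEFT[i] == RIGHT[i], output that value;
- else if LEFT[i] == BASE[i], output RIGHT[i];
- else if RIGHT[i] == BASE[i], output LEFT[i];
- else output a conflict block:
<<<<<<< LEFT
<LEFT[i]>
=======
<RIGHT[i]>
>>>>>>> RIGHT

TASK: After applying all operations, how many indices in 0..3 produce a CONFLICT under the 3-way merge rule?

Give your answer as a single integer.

Final LEFT:  [juliet, hotel, charlie, india]
Final RIGHT: [foxtrot, charlie, golf, india]
i=0: L=juliet, R=foxtrot=BASE -> take LEFT -> juliet
i=1: L=hotel=BASE, R=charlie -> take RIGHT -> charlie
i=2: BASE=india L=charlie R=golf all differ -> CONFLICT
i=3: L=india R=india -> agree -> india
Conflict count: 1

Answer: 1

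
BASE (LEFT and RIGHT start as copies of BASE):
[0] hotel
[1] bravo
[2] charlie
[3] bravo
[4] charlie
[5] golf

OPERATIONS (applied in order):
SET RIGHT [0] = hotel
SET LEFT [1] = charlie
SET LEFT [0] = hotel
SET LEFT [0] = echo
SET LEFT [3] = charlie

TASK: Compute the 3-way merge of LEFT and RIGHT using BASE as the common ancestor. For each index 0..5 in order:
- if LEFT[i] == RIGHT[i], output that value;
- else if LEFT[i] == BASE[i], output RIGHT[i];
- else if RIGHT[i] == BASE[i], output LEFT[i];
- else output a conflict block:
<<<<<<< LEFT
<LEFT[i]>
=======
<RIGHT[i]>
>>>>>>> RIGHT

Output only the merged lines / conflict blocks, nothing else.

Final LEFT:  [echo, charlie, charlie, charlie, charlie, golf]
Final RIGHT: [hotel, bravo, charlie, bravo, charlie, golf]
i=0: L=echo, R=hotel=BASE -> take LEFT -> echo
i=1: L=charlie, R=bravo=BASE -> take LEFT -> charlie
i=2: L=charlie R=charlie -> agree -> charlie
i=3: L=charlie, R=bravo=BASE -> take LEFT -> charlie
i=4: L=charlie R=charlie -> agree -> charlie
i=5: L=golf R=golf -> agree -> golf

Answer: echo
charlie
charlie
charlie
charlie
golf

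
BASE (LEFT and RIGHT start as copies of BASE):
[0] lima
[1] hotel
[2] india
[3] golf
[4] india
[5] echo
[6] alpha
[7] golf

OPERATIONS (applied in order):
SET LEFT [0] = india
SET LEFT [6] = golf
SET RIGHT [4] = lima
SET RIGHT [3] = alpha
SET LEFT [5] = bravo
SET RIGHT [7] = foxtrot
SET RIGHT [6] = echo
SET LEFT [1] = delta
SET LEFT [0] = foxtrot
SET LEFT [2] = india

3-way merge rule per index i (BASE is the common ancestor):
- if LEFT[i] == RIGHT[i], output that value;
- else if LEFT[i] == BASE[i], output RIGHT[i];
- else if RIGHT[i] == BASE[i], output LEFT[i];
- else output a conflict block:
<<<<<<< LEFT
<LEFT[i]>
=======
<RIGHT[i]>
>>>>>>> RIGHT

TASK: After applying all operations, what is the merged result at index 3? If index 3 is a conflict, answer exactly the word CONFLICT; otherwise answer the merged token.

Answer: alpha

Derivation:
Final LEFT:  [foxtrot, delta, india, golf, india, bravo, golf, golf]
Final RIGHT: [lima, hotel, india, alpha, lima, echo, echo, foxtrot]
i=0: L=foxtrot, R=lima=BASE -> take LEFT -> foxtrot
i=1: L=delta, R=hotel=BASE -> take LEFT -> delta
i=2: L=india R=india -> agree -> india
i=3: L=golf=BASE, R=alpha -> take RIGHT -> alpha
i=4: L=india=BASE, R=lima -> take RIGHT -> lima
i=5: L=bravo, R=echo=BASE -> take LEFT -> bravo
i=6: BASE=alpha L=golf R=echo all differ -> CONFLICT
i=7: L=golf=BASE, R=foxtrot -> take RIGHT -> foxtrot
Index 3 -> alpha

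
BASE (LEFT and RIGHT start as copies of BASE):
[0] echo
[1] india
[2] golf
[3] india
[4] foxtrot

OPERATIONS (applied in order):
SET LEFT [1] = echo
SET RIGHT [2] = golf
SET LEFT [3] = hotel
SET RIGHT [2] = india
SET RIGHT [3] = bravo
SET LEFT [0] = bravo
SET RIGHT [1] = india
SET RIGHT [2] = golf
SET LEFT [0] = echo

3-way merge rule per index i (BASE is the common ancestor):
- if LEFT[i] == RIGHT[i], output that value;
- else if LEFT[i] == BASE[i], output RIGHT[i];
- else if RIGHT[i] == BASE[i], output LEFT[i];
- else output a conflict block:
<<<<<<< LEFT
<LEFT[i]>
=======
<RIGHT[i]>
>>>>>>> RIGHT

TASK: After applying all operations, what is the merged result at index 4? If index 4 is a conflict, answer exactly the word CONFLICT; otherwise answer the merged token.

Answer: foxtrot

Derivation:
Final LEFT:  [echo, echo, golf, hotel, foxtrot]
Final RIGHT: [echo, india, golf, bravo, foxtrot]
i=0: L=echo R=echo -> agree -> echo
i=1: L=echo, R=india=BASE -> take LEFT -> echo
i=2: L=golf R=golf -> agree -> golf
i=3: BASE=india L=hotel R=bravo all differ -> CONFLICT
i=4: L=foxtrot R=foxtrot -> agree -> foxtrot
Index 4 -> foxtrot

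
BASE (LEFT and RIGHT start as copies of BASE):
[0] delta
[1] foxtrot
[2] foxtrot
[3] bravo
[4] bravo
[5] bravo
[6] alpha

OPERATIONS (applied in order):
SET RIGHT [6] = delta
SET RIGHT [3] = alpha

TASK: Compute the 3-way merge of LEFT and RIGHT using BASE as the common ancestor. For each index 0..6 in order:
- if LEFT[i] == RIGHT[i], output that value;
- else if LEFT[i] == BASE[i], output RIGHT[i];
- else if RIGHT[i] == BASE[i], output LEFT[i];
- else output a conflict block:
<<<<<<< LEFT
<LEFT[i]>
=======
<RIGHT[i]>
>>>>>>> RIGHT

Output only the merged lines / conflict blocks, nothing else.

Final LEFT:  [delta, foxtrot, foxtrot, bravo, bravo, bravo, alpha]
Final RIGHT: [delta, foxtrot, foxtrot, alpha, bravo, bravo, delta]
i=0: L=delta R=delta -> agree -> delta
i=1: L=foxtrot R=foxtrot -> agree -> foxtrot
i=2: L=foxtrot R=foxtrot -> agree -> foxtrot
i=3: L=bravo=BASE, R=alpha -> take RIGHT -> alpha
i=4: L=bravo R=bravo -> agree -> bravo
i=5: L=bravo R=bravo -> agree -> bravo
i=6: L=alpha=BASE, R=delta -> take RIGHT -> delta

Answer: delta
foxtrot
foxtrot
alpha
bravo
bravo
delta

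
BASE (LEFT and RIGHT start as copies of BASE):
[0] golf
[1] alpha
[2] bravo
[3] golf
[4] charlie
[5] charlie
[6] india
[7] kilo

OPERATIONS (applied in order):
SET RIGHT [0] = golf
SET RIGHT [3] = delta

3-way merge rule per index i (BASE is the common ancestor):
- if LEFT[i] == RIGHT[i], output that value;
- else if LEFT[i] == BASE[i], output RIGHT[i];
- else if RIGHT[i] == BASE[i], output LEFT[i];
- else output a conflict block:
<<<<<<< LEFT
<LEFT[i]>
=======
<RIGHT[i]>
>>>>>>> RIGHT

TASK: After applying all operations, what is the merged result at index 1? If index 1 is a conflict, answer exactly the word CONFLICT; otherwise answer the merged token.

Final LEFT:  [golf, alpha, bravo, golf, charlie, charlie, india, kilo]
Final RIGHT: [golf, alpha, bravo, delta, charlie, charlie, india, kilo]
i=0: L=golf R=golf -> agree -> golf
i=1: L=alpha R=alpha -> agree -> alpha
i=2: L=bravo R=bravo -> agree -> bravo
i=3: L=golf=BASE, R=delta -> take RIGHT -> delta
i=4: L=charlie R=charlie -> agree -> charlie
i=5: L=charlie R=charlie -> agree -> charlie
i=6: L=india R=india -> agree -> india
i=7: L=kilo R=kilo -> agree -> kilo
Index 1 -> alpha

Answer: alpha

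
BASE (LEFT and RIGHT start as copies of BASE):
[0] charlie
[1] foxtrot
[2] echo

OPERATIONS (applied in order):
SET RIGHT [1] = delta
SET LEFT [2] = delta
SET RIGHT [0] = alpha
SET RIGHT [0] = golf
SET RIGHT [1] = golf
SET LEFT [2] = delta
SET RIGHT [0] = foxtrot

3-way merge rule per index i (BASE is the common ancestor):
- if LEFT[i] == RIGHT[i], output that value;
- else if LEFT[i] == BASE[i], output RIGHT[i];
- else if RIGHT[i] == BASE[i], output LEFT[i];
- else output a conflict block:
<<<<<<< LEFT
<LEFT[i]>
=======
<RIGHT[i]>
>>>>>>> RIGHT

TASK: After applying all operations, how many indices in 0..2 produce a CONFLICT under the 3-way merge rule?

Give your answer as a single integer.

Final LEFT:  [charlie, foxtrot, delta]
Final RIGHT: [foxtrot, golf, echo]
i=0: L=charlie=BASE, R=foxtrot -> take RIGHT -> foxtrot
i=1: L=foxtrot=BASE, R=golf -> take RIGHT -> golf
i=2: L=delta, R=echo=BASE -> take LEFT -> delta
Conflict count: 0

Answer: 0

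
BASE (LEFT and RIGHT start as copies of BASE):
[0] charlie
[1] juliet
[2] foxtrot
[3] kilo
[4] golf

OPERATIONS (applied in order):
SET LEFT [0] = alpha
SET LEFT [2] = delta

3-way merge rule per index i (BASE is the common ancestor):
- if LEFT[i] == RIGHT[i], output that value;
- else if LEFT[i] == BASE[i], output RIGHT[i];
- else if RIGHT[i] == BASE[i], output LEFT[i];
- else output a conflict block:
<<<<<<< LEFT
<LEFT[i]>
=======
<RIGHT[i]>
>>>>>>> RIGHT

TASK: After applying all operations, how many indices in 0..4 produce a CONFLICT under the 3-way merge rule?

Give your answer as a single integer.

Final LEFT:  [alpha, juliet, delta, kilo, golf]
Final RIGHT: [charlie, juliet, foxtrot, kilo, golf]
i=0: L=alpha, R=charlie=BASE -> take LEFT -> alpha
i=1: L=juliet R=juliet -> agree -> juliet
i=2: L=delta, R=foxtrot=BASE -> take LEFT -> delta
i=3: L=kilo R=kilo -> agree -> kilo
i=4: L=golf R=golf -> agree -> golf
Conflict count: 0

Answer: 0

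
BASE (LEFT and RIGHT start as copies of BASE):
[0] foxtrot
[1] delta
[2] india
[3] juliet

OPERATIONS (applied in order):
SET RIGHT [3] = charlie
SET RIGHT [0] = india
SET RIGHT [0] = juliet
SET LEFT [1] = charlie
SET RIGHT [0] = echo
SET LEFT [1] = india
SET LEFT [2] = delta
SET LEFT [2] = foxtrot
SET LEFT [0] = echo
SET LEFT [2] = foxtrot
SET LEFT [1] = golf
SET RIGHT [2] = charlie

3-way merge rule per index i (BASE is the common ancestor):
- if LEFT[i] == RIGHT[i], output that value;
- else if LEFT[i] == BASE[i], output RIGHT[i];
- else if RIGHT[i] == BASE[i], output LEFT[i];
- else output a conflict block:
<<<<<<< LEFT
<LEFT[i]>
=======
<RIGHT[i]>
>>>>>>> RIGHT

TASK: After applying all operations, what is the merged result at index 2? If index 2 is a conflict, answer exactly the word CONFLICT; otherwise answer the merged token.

Final LEFT:  [echo, golf, foxtrot, juliet]
Final RIGHT: [echo, delta, charlie, charlie]
i=0: L=echo R=echo -> agree -> echo
i=1: L=golf, R=delta=BASE -> take LEFT -> golf
i=2: BASE=india L=foxtrot R=charlie all differ -> CONFLICT
i=3: L=juliet=BASE, R=charlie -> take RIGHT -> charlie
Index 2 -> CONFLICT

Answer: CONFLICT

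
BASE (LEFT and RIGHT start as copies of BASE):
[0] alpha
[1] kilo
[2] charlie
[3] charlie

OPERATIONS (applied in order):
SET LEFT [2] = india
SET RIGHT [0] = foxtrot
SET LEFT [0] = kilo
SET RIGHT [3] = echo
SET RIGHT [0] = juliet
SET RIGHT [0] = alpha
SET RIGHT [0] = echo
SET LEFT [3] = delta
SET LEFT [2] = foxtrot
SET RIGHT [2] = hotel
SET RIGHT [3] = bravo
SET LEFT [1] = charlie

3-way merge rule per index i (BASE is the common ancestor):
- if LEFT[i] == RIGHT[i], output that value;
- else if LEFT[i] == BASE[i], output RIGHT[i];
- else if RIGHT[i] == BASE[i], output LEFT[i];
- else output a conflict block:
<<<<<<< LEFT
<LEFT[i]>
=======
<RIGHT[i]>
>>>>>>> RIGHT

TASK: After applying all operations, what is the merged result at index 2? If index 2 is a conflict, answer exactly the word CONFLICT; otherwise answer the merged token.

Answer: CONFLICT

Derivation:
Final LEFT:  [kilo, charlie, foxtrot, delta]
Final RIGHT: [echo, kilo, hotel, bravo]
i=0: BASE=alpha L=kilo R=echo all differ -> CONFLICT
i=1: L=charlie, R=kilo=BASE -> take LEFT -> charlie
i=2: BASE=charlie L=foxtrot R=hotel all differ -> CONFLICT
i=3: BASE=charlie L=delta R=bravo all differ -> CONFLICT
Index 2 -> CONFLICT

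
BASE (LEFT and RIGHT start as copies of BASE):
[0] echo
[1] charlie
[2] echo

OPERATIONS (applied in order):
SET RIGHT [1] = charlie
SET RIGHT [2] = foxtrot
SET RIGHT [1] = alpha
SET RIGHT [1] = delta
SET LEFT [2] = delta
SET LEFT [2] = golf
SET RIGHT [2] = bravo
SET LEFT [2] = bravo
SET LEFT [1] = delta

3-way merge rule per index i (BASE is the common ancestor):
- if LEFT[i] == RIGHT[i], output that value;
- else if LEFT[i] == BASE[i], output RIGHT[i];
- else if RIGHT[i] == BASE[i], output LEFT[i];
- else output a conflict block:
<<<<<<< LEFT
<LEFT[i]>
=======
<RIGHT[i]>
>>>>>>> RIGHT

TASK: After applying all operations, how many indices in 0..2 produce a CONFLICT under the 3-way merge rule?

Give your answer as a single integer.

Final LEFT:  [echo, delta, bravo]
Final RIGHT: [echo, delta, bravo]
i=0: L=echo R=echo -> agree -> echo
i=1: L=delta R=delta -> agree -> delta
i=2: L=bravo R=bravo -> agree -> bravo
Conflict count: 0

Answer: 0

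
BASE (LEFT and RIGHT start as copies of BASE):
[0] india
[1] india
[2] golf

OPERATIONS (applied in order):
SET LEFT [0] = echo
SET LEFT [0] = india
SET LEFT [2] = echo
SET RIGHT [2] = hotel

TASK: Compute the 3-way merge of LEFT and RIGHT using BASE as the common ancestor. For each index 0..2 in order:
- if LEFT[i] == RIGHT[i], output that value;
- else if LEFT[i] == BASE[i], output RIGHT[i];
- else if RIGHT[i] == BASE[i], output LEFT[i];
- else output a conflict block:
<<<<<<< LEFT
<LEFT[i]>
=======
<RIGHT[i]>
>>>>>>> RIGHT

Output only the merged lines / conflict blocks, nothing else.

Final LEFT:  [india, india, echo]
Final RIGHT: [india, india, hotel]
i=0: L=india R=india -> agree -> india
i=1: L=india R=india -> agree -> india
i=2: BASE=golf L=echo R=hotel all differ -> CONFLICT

Answer: india
india
<<<<<<< LEFT
echo
=======
hotel
>>>>>>> RIGHT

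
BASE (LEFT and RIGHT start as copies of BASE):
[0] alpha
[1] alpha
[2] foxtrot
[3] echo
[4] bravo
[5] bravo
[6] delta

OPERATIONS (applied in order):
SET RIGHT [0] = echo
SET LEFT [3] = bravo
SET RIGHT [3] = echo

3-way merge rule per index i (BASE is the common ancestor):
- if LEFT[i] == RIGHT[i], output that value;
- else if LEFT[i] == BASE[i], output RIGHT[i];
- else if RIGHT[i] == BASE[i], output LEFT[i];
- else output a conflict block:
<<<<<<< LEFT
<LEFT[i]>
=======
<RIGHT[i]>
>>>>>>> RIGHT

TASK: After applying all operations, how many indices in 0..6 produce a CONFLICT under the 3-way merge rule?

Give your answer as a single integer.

Answer: 0

Derivation:
Final LEFT:  [alpha, alpha, foxtrot, bravo, bravo, bravo, delta]
Final RIGHT: [echo, alpha, foxtrot, echo, bravo, bravo, delta]
i=0: L=alpha=BASE, R=echo -> take RIGHT -> echo
i=1: L=alpha R=alpha -> agree -> alpha
i=2: L=foxtrot R=foxtrot -> agree -> foxtrot
i=3: L=bravo, R=echo=BASE -> take LEFT -> bravo
i=4: L=bravo R=bravo -> agree -> bravo
i=5: L=bravo R=bravo -> agree -> bravo
i=6: L=delta R=delta -> agree -> delta
Conflict count: 0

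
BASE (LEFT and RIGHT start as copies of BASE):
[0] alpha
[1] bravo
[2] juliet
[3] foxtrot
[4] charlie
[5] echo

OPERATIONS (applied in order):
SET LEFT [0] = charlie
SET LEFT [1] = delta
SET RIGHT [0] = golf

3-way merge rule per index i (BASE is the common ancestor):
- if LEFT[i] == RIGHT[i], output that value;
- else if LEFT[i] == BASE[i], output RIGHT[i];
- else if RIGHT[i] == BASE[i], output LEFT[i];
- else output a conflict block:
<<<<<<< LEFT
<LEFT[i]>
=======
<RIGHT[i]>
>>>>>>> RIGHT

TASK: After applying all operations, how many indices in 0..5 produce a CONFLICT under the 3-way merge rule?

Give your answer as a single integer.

Answer: 1

Derivation:
Final LEFT:  [charlie, delta, juliet, foxtrot, charlie, echo]
Final RIGHT: [golf, bravo, juliet, foxtrot, charlie, echo]
i=0: BASE=alpha L=charlie R=golf all differ -> CONFLICT
i=1: L=delta, R=bravo=BASE -> take LEFT -> delta
i=2: L=juliet R=juliet -> agree -> juliet
i=3: L=foxtrot R=foxtrot -> agree -> foxtrot
i=4: L=charlie R=charlie -> agree -> charlie
i=5: L=echo R=echo -> agree -> echo
Conflict count: 1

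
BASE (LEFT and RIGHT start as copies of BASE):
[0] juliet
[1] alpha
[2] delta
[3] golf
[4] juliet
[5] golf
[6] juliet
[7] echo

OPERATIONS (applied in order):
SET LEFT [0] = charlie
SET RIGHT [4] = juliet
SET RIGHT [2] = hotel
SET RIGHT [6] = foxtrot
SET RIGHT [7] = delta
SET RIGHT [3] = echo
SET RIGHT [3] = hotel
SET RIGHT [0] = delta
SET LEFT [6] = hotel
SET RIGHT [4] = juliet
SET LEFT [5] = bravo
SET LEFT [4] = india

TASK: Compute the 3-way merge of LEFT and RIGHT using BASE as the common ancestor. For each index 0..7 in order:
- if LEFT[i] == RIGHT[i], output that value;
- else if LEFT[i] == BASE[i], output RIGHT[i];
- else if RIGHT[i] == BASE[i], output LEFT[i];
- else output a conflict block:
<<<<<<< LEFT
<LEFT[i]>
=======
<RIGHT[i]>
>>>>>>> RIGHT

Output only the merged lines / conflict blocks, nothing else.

Final LEFT:  [charlie, alpha, delta, golf, india, bravo, hotel, echo]
Final RIGHT: [delta, alpha, hotel, hotel, juliet, golf, foxtrot, delta]
i=0: BASE=juliet L=charlie R=delta all differ -> CONFLICT
i=1: L=alpha R=alpha -> agree -> alpha
i=2: L=delta=BASE, R=hotel -> take RIGHT -> hotel
i=3: L=golf=BASE, R=hotel -> take RIGHT -> hotel
i=4: L=india, R=juliet=BASE -> take LEFT -> india
i=5: L=bravo, R=golf=BASE -> take LEFT -> bravo
i=6: BASE=juliet L=hotel R=foxtrot all differ -> CONFLICT
i=7: L=echo=BASE, R=delta -> take RIGHT -> delta

Answer: <<<<<<< LEFT
charlie
=======
delta
>>>>>>> RIGHT
alpha
hotel
hotel
india
bravo
<<<<<<< LEFT
hotel
=======
foxtrot
>>>>>>> RIGHT
delta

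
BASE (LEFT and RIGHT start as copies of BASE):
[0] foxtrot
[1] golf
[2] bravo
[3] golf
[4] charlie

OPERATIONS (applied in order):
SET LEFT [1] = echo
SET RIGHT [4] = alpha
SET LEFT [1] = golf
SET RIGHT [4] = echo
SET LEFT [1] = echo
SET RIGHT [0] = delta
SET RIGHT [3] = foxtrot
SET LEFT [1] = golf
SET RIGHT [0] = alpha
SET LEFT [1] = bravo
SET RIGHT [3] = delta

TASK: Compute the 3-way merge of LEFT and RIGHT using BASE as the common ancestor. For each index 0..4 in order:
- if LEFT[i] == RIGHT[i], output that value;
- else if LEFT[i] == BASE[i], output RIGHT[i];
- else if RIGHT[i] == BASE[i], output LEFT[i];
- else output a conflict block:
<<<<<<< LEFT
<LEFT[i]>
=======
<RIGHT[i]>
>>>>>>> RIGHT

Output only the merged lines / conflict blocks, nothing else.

Final LEFT:  [foxtrot, bravo, bravo, golf, charlie]
Final RIGHT: [alpha, golf, bravo, delta, echo]
i=0: L=foxtrot=BASE, R=alpha -> take RIGHT -> alpha
i=1: L=bravo, R=golf=BASE -> take LEFT -> bravo
i=2: L=bravo R=bravo -> agree -> bravo
i=3: L=golf=BASE, R=delta -> take RIGHT -> delta
i=4: L=charlie=BASE, R=echo -> take RIGHT -> echo

Answer: alpha
bravo
bravo
delta
echo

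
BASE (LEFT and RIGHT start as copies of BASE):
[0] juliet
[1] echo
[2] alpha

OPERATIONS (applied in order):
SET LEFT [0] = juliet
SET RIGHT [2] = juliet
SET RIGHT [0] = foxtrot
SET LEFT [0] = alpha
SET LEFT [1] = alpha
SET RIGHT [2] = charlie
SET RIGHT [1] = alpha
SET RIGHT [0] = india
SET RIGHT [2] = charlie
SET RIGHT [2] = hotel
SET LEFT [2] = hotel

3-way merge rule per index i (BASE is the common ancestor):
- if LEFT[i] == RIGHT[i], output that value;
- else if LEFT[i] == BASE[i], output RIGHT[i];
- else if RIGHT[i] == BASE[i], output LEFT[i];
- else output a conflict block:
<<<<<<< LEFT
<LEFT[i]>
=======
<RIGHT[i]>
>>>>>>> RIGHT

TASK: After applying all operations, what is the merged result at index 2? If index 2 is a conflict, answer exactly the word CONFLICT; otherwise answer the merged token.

Final LEFT:  [alpha, alpha, hotel]
Final RIGHT: [india, alpha, hotel]
i=0: BASE=juliet L=alpha R=india all differ -> CONFLICT
i=1: L=alpha R=alpha -> agree -> alpha
i=2: L=hotel R=hotel -> agree -> hotel
Index 2 -> hotel

Answer: hotel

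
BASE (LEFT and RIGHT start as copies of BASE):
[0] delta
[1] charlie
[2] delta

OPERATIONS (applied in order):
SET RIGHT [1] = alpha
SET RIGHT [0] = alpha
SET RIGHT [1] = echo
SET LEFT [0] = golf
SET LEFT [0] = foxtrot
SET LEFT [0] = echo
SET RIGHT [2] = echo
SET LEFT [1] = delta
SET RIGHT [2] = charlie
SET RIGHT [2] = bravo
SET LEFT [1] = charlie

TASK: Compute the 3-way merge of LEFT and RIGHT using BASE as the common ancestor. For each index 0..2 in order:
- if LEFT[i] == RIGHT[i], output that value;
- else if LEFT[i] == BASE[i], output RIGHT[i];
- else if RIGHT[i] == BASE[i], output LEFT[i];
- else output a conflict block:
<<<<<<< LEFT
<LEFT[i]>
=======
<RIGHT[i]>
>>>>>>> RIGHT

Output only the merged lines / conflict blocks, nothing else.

Final LEFT:  [echo, charlie, delta]
Final RIGHT: [alpha, echo, bravo]
i=0: BASE=delta L=echo R=alpha all differ -> CONFLICT
i=1: L=charlie=BASE, R=echo -> take RIGHT -> echo
i=2: L=delta=BASE, R=bravo -> take RIGHT -> bravo

Answer: <<<<<<< LEFT
echo
=======
alpha
>>>>>>> RIGHT
echo
bravo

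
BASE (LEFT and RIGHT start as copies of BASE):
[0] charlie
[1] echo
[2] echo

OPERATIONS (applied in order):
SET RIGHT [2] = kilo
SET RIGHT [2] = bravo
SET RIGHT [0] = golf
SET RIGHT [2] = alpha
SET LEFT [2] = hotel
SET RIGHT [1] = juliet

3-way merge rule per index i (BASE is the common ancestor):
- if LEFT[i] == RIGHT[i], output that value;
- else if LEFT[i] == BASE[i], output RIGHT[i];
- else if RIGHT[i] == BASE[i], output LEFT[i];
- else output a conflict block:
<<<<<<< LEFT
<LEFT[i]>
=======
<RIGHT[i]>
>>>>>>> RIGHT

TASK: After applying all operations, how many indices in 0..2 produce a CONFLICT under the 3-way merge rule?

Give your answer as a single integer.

Answer: 1

Derivation:
Final LEFT:  [charlie, echo, hotel]
Final RIGHT: [golf, juliet, alpha]
i=0: L=charlie=BASE, R=golf -> take RIGHT -> golf
i=1: L=echo=BASE, R=juliet -> take RIGHT -> juliet
i=2: BASE=echo L=hotel R=alpha all differ -> CONFLICT
Conflict count: 1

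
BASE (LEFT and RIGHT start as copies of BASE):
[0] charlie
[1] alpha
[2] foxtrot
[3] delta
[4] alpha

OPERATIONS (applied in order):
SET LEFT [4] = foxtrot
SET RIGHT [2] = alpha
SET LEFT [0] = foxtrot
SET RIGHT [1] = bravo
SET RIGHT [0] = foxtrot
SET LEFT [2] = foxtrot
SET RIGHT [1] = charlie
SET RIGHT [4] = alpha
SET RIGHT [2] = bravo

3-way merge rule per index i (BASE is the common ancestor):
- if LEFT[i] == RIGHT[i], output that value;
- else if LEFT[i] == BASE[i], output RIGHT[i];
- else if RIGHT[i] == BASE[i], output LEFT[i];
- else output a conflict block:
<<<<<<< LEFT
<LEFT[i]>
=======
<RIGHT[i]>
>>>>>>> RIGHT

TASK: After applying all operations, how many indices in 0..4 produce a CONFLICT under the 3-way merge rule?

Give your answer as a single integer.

Answer: 0

Derivation:
Final LEFT:  [foxtrot, alpha, foxtrot, delta, foxtrot]
Final RIGHT: [foxtrot, charlie, bravo, delta, alpha]
i=0: L=foxtrot R=foxtrot -> agree -> foxtrot
i=1: L=alpha=BASE, R=charlie -> take RIGHT -> charlie
i=2: L=foxtrot=BASE, R=bravo -> take RIGHT -> bravo
i=3: L=delta R=delta -> agree -> delta
i=4: L=foxtrot, R=alpha=BASE -> take LEFT -> foxtrot
Conflict count: 0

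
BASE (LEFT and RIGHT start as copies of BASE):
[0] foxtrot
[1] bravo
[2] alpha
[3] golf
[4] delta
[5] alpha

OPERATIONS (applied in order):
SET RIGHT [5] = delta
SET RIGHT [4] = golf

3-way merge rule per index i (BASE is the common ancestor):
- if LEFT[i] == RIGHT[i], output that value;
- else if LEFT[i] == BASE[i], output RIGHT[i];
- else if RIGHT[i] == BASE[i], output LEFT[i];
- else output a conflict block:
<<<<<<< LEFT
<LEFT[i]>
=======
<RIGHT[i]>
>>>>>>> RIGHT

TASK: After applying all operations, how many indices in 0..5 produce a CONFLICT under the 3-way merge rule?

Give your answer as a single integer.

Answer: 0

Derivation:
Final LEFT:  [foxtrot, bravo, alpha, golf, delta, alpha]
Final RIGHT: [foxtrot, bravo, alpha, golf, golf, delta]
i=0: L=foxtrot R=foxtrot -> agree -> foxtrot
i=1: L=bravo R=bravo -> agree -> bravo
i=2: L=alpha R=alpha -> agree -> alpha
i=3: L=golf R=golf -> agree -> golf
i=4: L=delta=BASE, R=golf -> take RIGHT -> golf
i=5: L=alpha=BASE, R=delta -> take RIGHT -> delta
Conflict count: 0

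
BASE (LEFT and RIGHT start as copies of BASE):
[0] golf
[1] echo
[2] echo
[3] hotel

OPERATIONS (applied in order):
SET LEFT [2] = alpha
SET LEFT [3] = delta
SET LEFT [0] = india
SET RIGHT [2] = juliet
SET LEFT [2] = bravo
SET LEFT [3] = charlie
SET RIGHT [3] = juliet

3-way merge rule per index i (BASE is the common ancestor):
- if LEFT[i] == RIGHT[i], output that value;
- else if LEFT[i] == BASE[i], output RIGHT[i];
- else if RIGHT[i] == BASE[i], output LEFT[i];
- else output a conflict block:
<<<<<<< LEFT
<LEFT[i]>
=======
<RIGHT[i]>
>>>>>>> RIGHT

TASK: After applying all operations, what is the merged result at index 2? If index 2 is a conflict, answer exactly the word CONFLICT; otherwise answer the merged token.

Final LEFT:  [india, echo, bravo, charlie]
Final RIGHT: [golf, echo, juliet, juliet]
i=0: L=india, R=golf=BASE -> take LEFT -> india
i=1: L=echo R=echo -> agree -> echo
i=2: BASE=echo L=bravo R=juliet all differ -> CONFLICT
i=3: BASE=hotel L=charlie R=juliet all differ -> CONFLICT
Index 2 -> CONFLICT

Answer: CONFLICT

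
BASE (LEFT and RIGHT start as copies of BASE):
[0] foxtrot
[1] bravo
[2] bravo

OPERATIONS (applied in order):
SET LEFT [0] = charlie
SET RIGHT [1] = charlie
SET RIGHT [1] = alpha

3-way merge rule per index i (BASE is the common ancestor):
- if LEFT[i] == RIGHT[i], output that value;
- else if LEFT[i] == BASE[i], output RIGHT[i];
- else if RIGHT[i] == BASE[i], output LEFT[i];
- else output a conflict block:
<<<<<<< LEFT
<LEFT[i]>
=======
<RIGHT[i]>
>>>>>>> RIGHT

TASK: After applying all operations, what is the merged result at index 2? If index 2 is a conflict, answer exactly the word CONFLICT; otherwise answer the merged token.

Answer: bravo

Derivation:
Final LEFT:  [charlie, bravo, bravo]
Final RIGHT: [foxtrot, alpha, bravo]
i=0: L=charlie, R=foxtrot=BASE -> take LEFT -> charlie
i=1: L=bravo=BASE, R=alpha -> take RIGHT -> alpha
i=2: L=bravo R=bravo -> agree -> bravo
Index 2 -> bravo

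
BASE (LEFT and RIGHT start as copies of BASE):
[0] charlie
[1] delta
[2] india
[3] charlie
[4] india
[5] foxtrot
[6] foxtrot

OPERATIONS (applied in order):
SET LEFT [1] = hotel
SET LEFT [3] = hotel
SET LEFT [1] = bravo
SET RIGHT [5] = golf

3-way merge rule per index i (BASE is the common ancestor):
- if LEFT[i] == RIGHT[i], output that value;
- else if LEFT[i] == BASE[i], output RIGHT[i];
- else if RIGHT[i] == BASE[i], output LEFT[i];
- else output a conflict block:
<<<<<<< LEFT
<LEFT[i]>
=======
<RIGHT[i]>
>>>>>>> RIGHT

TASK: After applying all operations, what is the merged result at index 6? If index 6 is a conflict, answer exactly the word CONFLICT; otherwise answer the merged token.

Final LEFT:  [charlie, bravo, india, hotel, india, foxtrot, foxtrot]
Final RIGHT: [charlie, delta, india, charlie, india, golf, foxtrot]
i=0: L=charlie R=charlie -> agree -> charlie
i=1: L=bravo, R=delta=BASE -> take LEFT -> bravo
i=2: L=india R=india -> agree -> india
i=3: L=hotel, R=charlie=BASE -> take LEFT -> hotel
i=4: L=india R=india -> agree -> india
i=5: L=foxtrot=BASE, R=golf -> take RIGHT -> golf
i=6: L=foxtrot R=foxtrot -> agree -> foxtrot
Index 6 -> foxtrot

Answer: foxtrot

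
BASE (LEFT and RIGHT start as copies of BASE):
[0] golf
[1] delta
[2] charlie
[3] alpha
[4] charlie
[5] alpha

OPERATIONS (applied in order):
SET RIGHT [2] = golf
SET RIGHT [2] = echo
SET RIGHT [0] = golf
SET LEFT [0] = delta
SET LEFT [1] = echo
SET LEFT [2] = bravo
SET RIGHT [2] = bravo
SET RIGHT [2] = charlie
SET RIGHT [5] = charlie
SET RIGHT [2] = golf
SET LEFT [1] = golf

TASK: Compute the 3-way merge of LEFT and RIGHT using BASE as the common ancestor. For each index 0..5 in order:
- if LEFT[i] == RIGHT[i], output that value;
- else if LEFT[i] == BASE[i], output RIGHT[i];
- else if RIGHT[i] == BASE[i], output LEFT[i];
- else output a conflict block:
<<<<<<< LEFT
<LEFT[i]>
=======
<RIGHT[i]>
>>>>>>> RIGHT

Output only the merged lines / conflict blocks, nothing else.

Final LEFT:  [delta, golf, bravo, alpha, charlie, alpha]
Final RIGHT: [golf, delta, golf, alpha, charlie, charlie]
i=0: L=delta, R=golf=BASE -> take LEFT -> delta
i=1: L=golf, R=delta=BASE -> take LEFT -> golf
i=2: BASE=charlie L=bravo R=golf all differ -> CONFLICT
i=3: L=alpha R=alpha -> agree -> alpha
i=4: L=charlie R=charlie -> agree -> charlie
i=5: L=alpha=BASE, R=charlie -> take RIGHT -> charlie

Answer: delta
golf
<<<<<<< LEFT
bravo
=======
golf
>>>>>>> RIGHT
alpha
charlie
charlie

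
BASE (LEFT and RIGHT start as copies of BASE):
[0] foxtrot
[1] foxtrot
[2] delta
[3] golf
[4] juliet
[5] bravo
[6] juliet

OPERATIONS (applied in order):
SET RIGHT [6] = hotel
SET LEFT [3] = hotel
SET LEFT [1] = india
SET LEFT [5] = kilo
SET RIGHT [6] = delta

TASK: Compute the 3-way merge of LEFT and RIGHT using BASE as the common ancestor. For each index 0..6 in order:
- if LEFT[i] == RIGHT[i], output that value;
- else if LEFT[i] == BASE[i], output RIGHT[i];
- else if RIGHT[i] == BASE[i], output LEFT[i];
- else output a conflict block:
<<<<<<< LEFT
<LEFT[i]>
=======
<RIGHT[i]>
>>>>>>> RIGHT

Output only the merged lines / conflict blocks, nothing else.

Final LEFT:  [foxtrot, india, delta, hotel, juliet, kilo, juliet]
Final RIGHT: [foxtrot, foxtrot, delta, golf, juliet, bravo, delta]
i=0: L=foxtrot R=foxtrot -> agree -> foxtrot
i=1: L=india, R=foxtrot=BASE -> take LEFT -> india
i=2: L=delta R=delta -> agree -> delta
i=3: L=hotel, R=golf=BASE -> take LEFT -> hotel
i=4: L=juliet R=juliet -> agree -> juliet
i=5: L=kilo, R=bravo=BASE -> take LEFT -> kilo
i=6: L=juliet=BASE, R=delta -> take RIGHT -> delta

Answer: foxtrot
india
delta
hotel
juliet
kilo
delta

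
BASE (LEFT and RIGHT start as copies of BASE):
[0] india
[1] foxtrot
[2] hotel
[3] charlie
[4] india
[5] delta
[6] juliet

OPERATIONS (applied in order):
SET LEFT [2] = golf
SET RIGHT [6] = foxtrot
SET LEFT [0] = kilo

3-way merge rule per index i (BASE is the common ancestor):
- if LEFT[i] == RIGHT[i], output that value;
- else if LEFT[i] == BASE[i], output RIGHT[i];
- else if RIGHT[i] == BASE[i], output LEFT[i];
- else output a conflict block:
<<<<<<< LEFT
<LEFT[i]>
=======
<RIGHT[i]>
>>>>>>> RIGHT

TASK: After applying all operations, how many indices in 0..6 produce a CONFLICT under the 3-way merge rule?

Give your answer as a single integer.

Answer: 0

Derivation:
Final LEFT:  [kilo, foxtrot, golf, charlie, india, delta, juliet]
Final RIGHT: [india, foxtrot, hotel, charlie, india, delta, foxtrot]
i=0: L=kilo, R=india=BASE -> take LEFT -> kilo
i=1: L=foxtrot R=foxtrot -> agree -> foxtrot
i=2: L=golf, R=hotel=BASE -> take LEFT -> golf
i=3: L=charlie R=charlie -> agree -> charlie
i=4: L=india R=india -> agree -> india
i=5: L=delta R=delta -> agree -> delta
i=6: L=juliet=BASE, R=foxtrot -> take RIGHT -> foxtrot
Conflict count: 0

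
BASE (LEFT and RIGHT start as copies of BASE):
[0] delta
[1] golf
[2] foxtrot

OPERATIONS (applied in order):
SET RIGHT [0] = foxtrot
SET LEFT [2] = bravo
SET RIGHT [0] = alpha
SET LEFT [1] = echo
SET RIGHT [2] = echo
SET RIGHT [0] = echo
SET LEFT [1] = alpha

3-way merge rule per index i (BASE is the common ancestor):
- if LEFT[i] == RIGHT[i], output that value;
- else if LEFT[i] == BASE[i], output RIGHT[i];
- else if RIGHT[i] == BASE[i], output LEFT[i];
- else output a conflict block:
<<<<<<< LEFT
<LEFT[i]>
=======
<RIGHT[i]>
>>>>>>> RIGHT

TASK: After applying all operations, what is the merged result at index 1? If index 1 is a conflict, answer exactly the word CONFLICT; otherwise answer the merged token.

Final LEFT:  [delta, alpha, bravo]
Final RIGHT: [echo, golf, echo]
i=0: L=delta=BASE, R=echo -> take RIGHT -> echo
i=1: L=alpha, R=golf=BASE -> take LEFT -> alpha
i=2: BASE=foxtrot L=bravo R=echo all differ -> CONFLICT
Index 1 -> alpha

Answer: alpha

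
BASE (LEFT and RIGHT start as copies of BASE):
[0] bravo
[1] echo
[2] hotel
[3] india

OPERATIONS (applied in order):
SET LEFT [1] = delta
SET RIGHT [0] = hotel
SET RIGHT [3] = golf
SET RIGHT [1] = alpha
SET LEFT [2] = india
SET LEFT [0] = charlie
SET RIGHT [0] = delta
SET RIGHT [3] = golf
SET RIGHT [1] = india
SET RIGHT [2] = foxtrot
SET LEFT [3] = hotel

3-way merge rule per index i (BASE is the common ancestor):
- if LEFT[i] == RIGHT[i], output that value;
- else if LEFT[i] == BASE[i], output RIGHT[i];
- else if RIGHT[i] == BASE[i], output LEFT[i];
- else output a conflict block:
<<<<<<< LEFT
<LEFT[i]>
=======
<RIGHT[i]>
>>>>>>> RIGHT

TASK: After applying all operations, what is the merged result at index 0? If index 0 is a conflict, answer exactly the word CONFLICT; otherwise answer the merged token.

Final LEFT:  [charlie, delta, india, hotel]
Final RIGHT: [delta, india, foxtrot, golf]
i=0: BASE=bravo L=charlie R=delta all differ -> CONFLICT
i=1: BASE=echo L=delta R=india all differ -> CONFLICT
i=2: BASE=hotel L=india R=foxtrot all differ -> CONFLICT
i=3: BASE=india L=hotel R=golf all differ -> CONFLICT
Index 0 -> CONFLICT

Answer: CONFLICT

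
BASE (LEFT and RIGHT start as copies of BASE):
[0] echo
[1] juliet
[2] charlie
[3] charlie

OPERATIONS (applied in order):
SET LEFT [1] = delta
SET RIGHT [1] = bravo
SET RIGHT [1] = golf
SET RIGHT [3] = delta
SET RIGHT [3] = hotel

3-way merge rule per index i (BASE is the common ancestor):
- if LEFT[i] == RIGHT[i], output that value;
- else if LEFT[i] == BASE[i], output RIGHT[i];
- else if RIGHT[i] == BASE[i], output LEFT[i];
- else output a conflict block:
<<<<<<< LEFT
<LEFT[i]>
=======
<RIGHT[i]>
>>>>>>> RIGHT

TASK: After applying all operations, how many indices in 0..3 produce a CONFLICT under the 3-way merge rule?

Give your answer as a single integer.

Answer: 1

Derivation:
Final LEFT:  [echo, delta, charlie, charlie]
Final RIGHT: [echo, golf, charlie, hotel]
i=0: L=echo R=echo -> agree -> echo
i=1: BASE=juliet L=delta R=golf all differ -> CONFLICT
i=2: L=charlie R=charlie -> agree -> charlie
i=3: L=charlie=BASE, R=hotel -> take RIGHT -> hotel
Conflict count: 1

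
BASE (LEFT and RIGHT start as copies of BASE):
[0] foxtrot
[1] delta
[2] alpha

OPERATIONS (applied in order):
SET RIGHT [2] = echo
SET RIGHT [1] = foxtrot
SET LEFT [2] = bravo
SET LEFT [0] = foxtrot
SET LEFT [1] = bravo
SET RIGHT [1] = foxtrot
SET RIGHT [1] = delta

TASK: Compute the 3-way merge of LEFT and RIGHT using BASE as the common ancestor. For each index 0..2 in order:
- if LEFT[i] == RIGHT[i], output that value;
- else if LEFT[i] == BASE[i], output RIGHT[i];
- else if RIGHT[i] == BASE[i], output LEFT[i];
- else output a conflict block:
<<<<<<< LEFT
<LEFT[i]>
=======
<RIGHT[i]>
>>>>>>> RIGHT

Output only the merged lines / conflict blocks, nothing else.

Answer: foxtrot
bravo
<<<<<<< LEFT
bravo
=======
echo
>>>>>>> RIGHT

Derivation:
Final LEFT:  [foxtrot, bravo, bravo]
Final RIGHT: [foxtrot, delta, echo]
i=0: L=foxtrot R=foxtrot -> agree -> foxtrot
i=1: L=bravo, R=delta=BASE -> take LEFT -> bravo
i=2: BASE=alpha L=bravo R=echo all differ -> CONFLICT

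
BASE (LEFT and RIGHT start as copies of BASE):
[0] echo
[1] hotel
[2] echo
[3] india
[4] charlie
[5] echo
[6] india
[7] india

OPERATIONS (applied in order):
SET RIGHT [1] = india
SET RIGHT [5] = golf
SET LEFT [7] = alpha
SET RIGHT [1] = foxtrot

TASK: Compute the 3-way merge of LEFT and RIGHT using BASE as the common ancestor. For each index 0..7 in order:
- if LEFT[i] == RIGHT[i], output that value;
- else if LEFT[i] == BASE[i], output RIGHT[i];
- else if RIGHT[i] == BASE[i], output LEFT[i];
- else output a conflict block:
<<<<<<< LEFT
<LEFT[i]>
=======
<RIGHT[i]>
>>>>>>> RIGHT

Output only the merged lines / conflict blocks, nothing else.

Answer: echo
foxtrot
echo
india
charlie
golf
india
alpha

Derivation:
Final LEFT:  [echo, hotel, echo, india, charlie, echo, india, alpha]
Final RIGHT: [echo, foxtrot, echo, india, charlie, golf, india, india]
i=0: L=echo R=echo -> agree -> echo
i=1: L=hotel=BASE, R=foxtrot -> take RIGHT -> foxtrot
i=2: L=echo R=echo -> agree -> echo
i=3: L=india R=india -> agree -> india
i=4: L=charlie R=charlie -> agree -> charlie
i=5: L=echo=BASE, R=golf -> take RIGHT -> golf
i=6: L=india R=india -> agree -> india
i=7: L=alpha, R=india=BASE -> take LEFT -> alpha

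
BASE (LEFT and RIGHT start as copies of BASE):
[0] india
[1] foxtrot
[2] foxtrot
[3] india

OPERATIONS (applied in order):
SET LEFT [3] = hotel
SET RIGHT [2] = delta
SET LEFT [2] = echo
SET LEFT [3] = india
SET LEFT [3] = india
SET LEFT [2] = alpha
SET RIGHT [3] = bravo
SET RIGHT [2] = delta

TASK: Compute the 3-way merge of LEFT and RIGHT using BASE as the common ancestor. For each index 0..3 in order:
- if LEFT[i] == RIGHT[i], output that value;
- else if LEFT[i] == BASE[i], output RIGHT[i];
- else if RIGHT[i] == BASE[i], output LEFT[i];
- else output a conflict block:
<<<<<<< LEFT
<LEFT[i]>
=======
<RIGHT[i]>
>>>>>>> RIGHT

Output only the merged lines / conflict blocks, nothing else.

Answer: india
foxtrot
<<<<<<< LEFT
alpha
=======
delta
>>>>>>> RIGHT
bravo

Derivation:
Final LEFT:  [india, foxtrot, alpha, india]
Final RIGHT: [india, foxtrot, delta, bravo]
i=0: L=india R=india -> agree -> india
i=1: L=foxtrot R=foxtrot -> agree -> foxtrot
i=2: BASE=foxtrot L=alpha R=delta all differ -> CONFLICT
i=3: L=india=BASE, R=bravo -> take RIGHT -> bravo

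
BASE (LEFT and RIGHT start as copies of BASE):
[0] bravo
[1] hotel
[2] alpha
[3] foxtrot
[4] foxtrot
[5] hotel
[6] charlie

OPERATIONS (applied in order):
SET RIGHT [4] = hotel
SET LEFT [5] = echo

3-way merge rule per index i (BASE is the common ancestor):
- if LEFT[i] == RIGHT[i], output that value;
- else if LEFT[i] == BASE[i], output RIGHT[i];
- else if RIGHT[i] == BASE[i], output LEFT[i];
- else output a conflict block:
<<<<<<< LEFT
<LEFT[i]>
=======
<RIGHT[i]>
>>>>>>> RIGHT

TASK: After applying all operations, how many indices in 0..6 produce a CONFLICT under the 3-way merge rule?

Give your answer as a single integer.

Final LEFT:  [bravo, hotel, alpha, foxtrot, foxtrot, echo, charlie]
Final RIGHT: [bravo, hotel, alpha, foxtrot, hotel, hotel, charlie]
i=0: L=bravo R=bravo -> agree -> bravo
i=1: L=hotel R=hotel -> agree -> hotel
i=2: L=alpha R=alpha -> agree -> alpha
i=3: L=foxtrot R=foxtrot -> agree -> foxtrot
i=4: L=foxtrot=BASE, R=hotel -> take RIGHT -> hotel
i=5: L=echo, R=hotel=BASE -> take LEFT -> echo
i=6: L=charlie R=charlie -> agree -> charlie
Conflict count: 0

Answer: 0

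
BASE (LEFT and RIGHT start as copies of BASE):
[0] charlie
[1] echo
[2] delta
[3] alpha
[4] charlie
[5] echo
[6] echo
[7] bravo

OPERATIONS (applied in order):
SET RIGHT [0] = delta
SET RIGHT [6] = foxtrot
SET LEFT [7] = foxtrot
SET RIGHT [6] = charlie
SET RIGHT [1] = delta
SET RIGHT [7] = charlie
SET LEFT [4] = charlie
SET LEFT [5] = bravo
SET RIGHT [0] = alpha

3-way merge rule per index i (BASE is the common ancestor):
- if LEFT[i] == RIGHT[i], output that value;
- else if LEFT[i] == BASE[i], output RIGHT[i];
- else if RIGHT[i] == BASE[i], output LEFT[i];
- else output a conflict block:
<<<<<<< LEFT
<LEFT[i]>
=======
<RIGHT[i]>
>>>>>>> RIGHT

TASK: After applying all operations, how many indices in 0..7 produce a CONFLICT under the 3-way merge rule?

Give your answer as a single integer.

Final LEFT:  [charlie, echo, delta, alpha, charlie, bravo, echo, foxtrot]
Final RIGHT: [alpha, delta, delta, alpha, charlie, echo, charlie, charlie]
i=0: L=charlie=BASE, R=alpha -> take RIGHT -> alpha
i=1: L=echo=BASE, R=delta -> take RIGHT -> delta
i=2: L=delta R=delta -> agree -> delta
i=3: L=alpha R=alpha -> agree -> alpha
i=4: L=charlie R=charlie -> agree -> charlie
i=5: L=bravo, R=echo=BASE -> take LEFT -> bravo
i=6: L=echo=BASE, R=charlie -> take RIGHT -> charlie
i=7: BASE=bravo L=foxtrot R=charlie all differ -> CONFLICT
Conflict count: 1

Answer: 1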